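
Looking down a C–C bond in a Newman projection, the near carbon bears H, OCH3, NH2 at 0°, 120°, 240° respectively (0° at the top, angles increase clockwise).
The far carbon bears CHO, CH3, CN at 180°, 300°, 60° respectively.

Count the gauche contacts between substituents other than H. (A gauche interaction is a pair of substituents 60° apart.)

4

Non-H gauche pairs: OCH3(120°)/CHO(180°); OCH3(120°)/CN(60°); NH2(240°)/CHO(180°); NH2(240°)/CH3(300°) — 4 interactions.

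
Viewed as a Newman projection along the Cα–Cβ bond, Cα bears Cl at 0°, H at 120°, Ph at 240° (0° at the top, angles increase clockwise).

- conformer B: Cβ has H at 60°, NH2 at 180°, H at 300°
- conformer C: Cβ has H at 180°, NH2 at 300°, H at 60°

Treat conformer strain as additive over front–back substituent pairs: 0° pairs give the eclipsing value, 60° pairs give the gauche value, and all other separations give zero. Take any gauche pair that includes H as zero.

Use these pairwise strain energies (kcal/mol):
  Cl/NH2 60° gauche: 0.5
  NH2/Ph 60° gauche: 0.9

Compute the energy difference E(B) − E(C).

-0.5 kcal/mol

B (staggered): Ph(240°)/NH2(180°) gauche 0.9 → 0.9 kcal/mol.
C (staggered): Cl(0°)/NH2(300°) gauche 0.5; Ph(240°)/NH2(300°) gauche 0.9 → 1.4 kcal/mol.
E(B) − E(C) = 0.9 − 1.4 = -0.5 kcal/mol.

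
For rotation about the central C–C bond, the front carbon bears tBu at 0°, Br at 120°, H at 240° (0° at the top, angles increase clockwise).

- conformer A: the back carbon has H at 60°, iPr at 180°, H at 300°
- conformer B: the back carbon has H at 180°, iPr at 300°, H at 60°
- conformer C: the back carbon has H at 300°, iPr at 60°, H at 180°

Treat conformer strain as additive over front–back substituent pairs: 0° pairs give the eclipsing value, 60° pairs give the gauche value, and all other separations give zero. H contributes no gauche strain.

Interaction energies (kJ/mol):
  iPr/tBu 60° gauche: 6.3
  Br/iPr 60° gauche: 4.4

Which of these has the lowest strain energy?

A is staggered. Br at 120° is gauche with iPr at 180° (4.4). Total 4.4 kJ/mol.
B is staggered. tBu at 0° is gauche with iPr at 300° (6.3). Total 6.3 kJ/mol.
C is staggered. tBu at 0° is gauche with iPr at 60° (6.3); Br at 120° is gauche with iPr at 60° (4.4). Total 10.7 kJ/mol.
A has the lowest total (4.4 kJ/mol).

A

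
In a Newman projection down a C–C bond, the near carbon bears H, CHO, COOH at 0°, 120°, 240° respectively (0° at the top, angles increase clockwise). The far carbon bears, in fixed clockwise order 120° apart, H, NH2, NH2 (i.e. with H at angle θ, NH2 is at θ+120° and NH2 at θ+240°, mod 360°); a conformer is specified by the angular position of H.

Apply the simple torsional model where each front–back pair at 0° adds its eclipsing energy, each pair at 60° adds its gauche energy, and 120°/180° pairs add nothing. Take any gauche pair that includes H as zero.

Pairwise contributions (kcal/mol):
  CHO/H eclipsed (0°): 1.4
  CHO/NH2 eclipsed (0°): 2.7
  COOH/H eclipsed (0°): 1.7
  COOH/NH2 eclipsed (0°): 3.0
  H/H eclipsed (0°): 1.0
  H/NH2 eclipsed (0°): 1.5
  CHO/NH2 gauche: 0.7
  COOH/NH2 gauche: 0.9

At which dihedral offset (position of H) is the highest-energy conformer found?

H at 0° (eclipsed): H–H eclipsed, CHO–NH2 eclipsed, COOH–NH2 eclipsed; 1.0 + 2.7 + 3.0 = 6.7 kcal/mol.
H at 60° (staggered): CHO–NH2 gauche, COOH–NH2 gauche, COOH–NH2 gauche; 0.7 + 0.9 + 0.9 = 2.5 kcal/mol.
H at 120° (eclipsed): H–NH2 eclipsed, CHO–H eclipsed, COOH–NH2 eclipsed; 1.5 + 1.4 + 3.0 = 5.9 kcal/mol.
H at 180° (staggered): CHO–NH2 gauche, COOH–NH2 gauche; 0.7 + 0.9 = 1.6 kcal/mol.
H at 240° (eclipsed): H–NH2 eclipsed, CHO–NH2 eclipsed, COOH–H eclipsed; 1.5 + 2.7 + 1.7 = 5.9 kcal/mol.
H at 300° (staggered): CHO–NH2 gauche, CHO–NH2 gauche, COOH–NH2 gauche; 0.7 + 0.7 + 0.9 = 2.3 kcal/mol.
The maximum (6.7 kcal/mol) occurs with H at 0°.

0°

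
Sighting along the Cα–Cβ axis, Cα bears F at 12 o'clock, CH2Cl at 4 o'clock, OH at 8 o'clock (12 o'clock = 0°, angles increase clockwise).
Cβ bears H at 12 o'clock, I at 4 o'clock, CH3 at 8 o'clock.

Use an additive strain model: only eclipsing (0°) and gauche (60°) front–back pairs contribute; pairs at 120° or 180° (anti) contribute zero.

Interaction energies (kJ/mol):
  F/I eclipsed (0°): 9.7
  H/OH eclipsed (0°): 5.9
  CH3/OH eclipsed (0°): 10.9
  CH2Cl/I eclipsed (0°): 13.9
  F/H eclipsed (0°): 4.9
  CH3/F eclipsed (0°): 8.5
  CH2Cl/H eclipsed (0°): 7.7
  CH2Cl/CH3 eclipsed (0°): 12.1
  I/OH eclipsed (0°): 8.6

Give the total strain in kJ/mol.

29.7 kJ/mol

This conformer (eclipsed): F–H eclipsed, CH2Cl–I eclipsed, OH–CH3 eclipsed; 4.9 + 13.9 + 10.9 = 29.7 kJ/mol.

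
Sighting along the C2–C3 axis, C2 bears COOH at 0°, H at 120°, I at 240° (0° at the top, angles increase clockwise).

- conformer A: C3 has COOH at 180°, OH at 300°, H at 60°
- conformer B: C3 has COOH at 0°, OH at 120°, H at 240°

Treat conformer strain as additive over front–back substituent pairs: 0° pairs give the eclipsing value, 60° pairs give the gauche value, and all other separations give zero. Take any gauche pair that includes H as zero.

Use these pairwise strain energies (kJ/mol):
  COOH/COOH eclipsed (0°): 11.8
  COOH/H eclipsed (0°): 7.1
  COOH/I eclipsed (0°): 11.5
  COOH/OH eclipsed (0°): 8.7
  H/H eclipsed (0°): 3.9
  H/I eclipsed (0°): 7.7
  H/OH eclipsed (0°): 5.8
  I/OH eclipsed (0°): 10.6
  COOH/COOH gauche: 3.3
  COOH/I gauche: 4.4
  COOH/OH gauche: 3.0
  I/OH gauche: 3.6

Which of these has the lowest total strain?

A (staggered): COOH(0°)/OH(300°) gauche 3.0; I(240°)/COOH(180°) gauche 4.4; I(240°)/OH(300°) gauche 3.6 → 11.0 kJ/mol.
B (eclipsed): COOH(0°)/COOH(0°) eclipsed 11.8; H(120°)/OH(120°) eclipsed 5.8; I(240°)/H(240°) eclipsed 7.7 → 25.3 kJ/mol.
A has the lowest total (11.0 kJ/mol).

A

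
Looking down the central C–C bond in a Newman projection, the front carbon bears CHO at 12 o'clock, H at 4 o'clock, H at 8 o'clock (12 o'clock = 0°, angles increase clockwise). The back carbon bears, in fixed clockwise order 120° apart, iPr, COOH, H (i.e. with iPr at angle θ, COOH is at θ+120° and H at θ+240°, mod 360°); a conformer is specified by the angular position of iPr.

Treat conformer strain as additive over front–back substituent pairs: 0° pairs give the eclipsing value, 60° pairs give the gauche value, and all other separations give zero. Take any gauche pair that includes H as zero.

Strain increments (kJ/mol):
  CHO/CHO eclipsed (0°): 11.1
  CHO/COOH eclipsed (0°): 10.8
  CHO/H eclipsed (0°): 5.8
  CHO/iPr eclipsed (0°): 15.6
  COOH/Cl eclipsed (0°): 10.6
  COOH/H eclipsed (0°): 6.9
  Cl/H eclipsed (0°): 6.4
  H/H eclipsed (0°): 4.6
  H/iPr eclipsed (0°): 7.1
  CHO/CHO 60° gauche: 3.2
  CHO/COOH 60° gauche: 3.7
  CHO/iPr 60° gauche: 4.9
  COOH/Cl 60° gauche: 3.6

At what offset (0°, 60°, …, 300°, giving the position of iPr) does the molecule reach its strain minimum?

180°

iPr at 0° (eclipsed): CHO(0°)/iPr(0°) eclipsed 15.6; H(120°)/COOH(120°) eclipsed 6.9; H(240°)/H(240°) eclipsed 4.6 → 27.1 kJ/mol.
iPr at 60° (staggered): CHO(0°)/iPr(60°) gauche 4.9 → 4.9 kJ/mol.
iPr at 120° (eclipsed): CHO(0°)/H(0°) eclipsed 5.8; H(120°)/iPr(120°) eclipsed 7.1; H(240°)/COOH(240°) eclipsed 6.9 → 19.8 kJ/mol.
iPr at 180° (staggered): CHO(0°)/COOH(300°) gauche 3.7 → 3.7 kJ/mol.
iPr at 240° (eclipsed): CHO(0°)/COOH(0°) eclipsed 10.8; H(120°)/H(120°) eclipsed 4.6; H(240°)/iPr(240°) eclipsed 7.1 → 22.5 kJ/mol.
iPr at 300° (staggered): CHO(0°)/iPr(300°) gauche 4.9; CHO(0°)/COOH(60°) gauche 3.7 → 8.6 kJ/mol.
The minimum (3.7 kJ/mol) occurs with iPr at 180°.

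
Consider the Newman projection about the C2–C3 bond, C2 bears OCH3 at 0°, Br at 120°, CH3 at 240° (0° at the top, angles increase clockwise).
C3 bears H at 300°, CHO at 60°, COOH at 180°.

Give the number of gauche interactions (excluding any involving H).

4

Non-H gauche pairs: OCH3(0°)/CHO(60°); Br(120°)/CHO(60°); Br(120°)/COOH(180°); CH3(240°)/COOH(180°) — 4 interactions.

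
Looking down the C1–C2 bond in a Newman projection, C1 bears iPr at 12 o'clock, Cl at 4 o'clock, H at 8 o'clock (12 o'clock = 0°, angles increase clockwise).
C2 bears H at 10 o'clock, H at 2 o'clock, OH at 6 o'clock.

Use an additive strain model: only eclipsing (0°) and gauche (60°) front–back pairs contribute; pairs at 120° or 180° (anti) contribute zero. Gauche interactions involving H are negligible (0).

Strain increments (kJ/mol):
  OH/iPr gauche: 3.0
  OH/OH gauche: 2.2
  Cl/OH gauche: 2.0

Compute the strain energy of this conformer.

2.0 kJ/mol

This conformer (staggered): Cl(120°)/OH(180°) gauche 2.0 → 2.0 kJ/mol.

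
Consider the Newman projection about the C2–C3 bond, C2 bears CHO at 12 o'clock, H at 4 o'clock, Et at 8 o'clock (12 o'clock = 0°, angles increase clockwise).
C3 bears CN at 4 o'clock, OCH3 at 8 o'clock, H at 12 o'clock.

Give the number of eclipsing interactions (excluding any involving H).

Non-H eclipsing pairs: Et(240°)/OCH3(240°) — 1 interaction.

1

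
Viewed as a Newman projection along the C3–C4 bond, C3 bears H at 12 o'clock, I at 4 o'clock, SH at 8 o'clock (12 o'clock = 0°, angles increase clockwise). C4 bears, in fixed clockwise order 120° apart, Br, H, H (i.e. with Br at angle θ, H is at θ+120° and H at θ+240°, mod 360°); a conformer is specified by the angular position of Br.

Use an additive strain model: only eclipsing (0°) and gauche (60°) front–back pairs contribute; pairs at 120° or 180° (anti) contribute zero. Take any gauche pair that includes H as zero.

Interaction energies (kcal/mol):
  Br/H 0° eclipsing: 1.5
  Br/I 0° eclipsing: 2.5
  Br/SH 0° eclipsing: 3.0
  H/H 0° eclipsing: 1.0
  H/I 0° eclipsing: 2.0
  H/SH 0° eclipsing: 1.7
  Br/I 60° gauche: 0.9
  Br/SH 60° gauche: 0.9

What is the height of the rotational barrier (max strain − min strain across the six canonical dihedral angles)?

Br at 0° (eclipsed): H(0°)/Br(0°) eclipsed 1.5; I(120°)/H(120°) eclipsed 2.0; SH(240°)/H(240°) eclipsed 1.7 → 5.2 kcal/mol.
Br at 60° (staggered): I(120°)/Br(60°) gauche 0.9 → 0.9 kcal/mol.
Br at 120° (eclipsed): H(0°)/H(0°) eclipsed 1.0; I(120°)/Br(120°) eclipsed 2.5; SH(240°)/H(240°) eclipsed 1.7 → 5.2 kcal/mol.
Br at 180° (staggered): I(120°)/Br(180°) gauche 0.9; SH(240°)/Br(180°) gauche 0.9 → 1.8 kcal/mol.
Br at 240° (eclipsed): H(0°)/H(0°) eclipsed 1.0; I(120°)/H(120°) eclipsed 2.0; SH(240°)/Br(240°) eclipsed 3.0 → 6.0 kcal/mol.
Br at 300° (staggered): SH(240°)/Br(300°) gauche 0.9 → 0.9 kcal/mol.
Max at 240° (6.0 kcal/mol), min at 60° (0.9 kcal/mol); barrier = 5.1 kcal/mol.

5.1 kcal/mol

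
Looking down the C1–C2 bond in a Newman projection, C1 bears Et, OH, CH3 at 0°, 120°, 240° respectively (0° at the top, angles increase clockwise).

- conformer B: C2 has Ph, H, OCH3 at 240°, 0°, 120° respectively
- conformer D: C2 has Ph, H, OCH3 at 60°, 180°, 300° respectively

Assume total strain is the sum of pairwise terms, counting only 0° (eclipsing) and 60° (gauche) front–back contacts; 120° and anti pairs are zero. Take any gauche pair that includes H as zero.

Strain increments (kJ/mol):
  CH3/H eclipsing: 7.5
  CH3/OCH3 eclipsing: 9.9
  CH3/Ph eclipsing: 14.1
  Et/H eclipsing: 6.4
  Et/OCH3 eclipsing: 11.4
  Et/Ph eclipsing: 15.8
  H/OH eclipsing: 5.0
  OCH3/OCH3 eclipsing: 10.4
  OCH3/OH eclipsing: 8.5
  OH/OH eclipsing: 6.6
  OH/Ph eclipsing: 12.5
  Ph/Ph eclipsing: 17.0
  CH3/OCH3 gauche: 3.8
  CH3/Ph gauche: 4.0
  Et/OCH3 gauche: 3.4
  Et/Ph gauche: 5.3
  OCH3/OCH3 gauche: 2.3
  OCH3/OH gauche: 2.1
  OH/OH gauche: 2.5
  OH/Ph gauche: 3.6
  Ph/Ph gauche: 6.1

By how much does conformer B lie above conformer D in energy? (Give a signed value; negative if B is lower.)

B is eclipsed. Et at 0° is eclipsed with H at 0° (6.4); OH at 120° is eclipsed with OCH3 at 120° (8.5); CH3 at 240° is eclipsed with Ph at 240° (14.1). Total 29.0 kJ/mol.
D is staggered. Et at 0° is gauche with Ph at 60° (5.3); Et at 0° is gauche with OCH3 at 300° (3.4); OH at 120° is gauche with Ph at 60° (3.6); CH3 at 240° is gauche with OCH3 at 300° (3.8). Total 16.1 kJ/mol.
E(B) − E(D) = 29.0 − 16.1 = +12.9 kJ/mol.

+12.9 kJ/mol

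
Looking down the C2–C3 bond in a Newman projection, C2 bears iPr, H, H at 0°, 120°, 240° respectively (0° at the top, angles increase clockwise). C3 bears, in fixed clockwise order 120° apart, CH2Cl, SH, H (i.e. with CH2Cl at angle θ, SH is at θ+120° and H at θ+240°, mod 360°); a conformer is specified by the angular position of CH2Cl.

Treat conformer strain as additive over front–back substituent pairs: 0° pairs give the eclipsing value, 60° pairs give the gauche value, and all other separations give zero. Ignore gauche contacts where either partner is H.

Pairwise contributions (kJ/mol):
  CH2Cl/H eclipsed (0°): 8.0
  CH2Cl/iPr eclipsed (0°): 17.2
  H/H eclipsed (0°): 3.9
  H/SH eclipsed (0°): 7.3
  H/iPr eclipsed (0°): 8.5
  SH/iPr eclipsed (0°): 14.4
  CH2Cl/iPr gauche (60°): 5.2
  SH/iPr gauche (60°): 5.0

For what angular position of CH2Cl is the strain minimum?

CH2Cl at 0° (eclipsed): iPr(0°)/CH2Cl(0°) eclipsed 17.2; H(120°)/SH(120°) eclipsed 7.3; H(240°)/H(240°) eclipsed 3.9 → 28.4 kJ/mol.
CH2Cl at 60° (staggered): iPr(0°)/CH2Cl(60°) gauche 5.2 → 5.2 kJ/mol.
CH2Cl at 120° (eclipsed): iPr(0°)/H(0°) eclipsed 8.5; H(120°)/CH2Cl(120°) eclipsed 8.0; H(240°)/SH(240°) eclipsed 7.3 → 23.8 kJ/mol.
CH2Cl at 180° (staggered): iPr(0°)/SH(300°) gauche 5.0 → 5.0 kJ/mol.
CH2Cl at 240° (eclipsed): iPr(0°)/SH(0°) eclipsed 14.4; H(120°)/H(120°) eclipsed 3.9; H(240°)/CH2Cl(240°) eclipsed 8.0 → 26.3 kJ/mol.
CH2Cl at 300° (staggered): iPr(0°)/CH2Cl(300°) gauche 5.2; iPr(0°)/SH(60°) gauche 5.0 → 10.2 kJ/mol.
The minimum (5.0 kJ/mol) occurs with CH2Cl at 180°.

180°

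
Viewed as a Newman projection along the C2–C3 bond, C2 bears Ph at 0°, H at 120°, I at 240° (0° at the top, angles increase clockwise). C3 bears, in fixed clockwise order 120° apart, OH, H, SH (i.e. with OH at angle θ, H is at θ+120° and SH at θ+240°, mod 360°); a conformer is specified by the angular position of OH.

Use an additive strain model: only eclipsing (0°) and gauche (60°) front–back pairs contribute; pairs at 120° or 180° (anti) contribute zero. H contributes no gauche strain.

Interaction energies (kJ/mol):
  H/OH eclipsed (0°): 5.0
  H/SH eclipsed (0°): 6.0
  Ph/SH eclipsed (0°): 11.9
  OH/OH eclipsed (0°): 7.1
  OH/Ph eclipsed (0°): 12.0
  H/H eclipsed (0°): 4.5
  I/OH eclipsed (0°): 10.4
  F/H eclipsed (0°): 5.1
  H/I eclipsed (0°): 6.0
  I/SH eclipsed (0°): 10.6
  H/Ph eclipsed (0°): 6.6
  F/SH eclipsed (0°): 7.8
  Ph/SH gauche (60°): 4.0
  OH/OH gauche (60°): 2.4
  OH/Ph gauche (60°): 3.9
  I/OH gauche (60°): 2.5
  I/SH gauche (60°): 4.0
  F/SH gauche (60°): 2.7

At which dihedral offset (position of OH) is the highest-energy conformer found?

0°

OH at 0° (eclipsed): Ph–OH eclipsed, H–H eclipsed, I–SH eclipsed; 12.0 + 4.5 + 10.6 = 27.1 kJ/mol.
OH at 60° (staggered): Ph–OH gauche, Ph–SH gauche, I–SH gauche; 3.9 + 4.0 + 4.0 = 11.9 kJ/mol.
OH at 120° (eclipsed): Ph–SH eclipsed, H–OH eclipsed, I–H eclipsed; 11.9 + 5.0 + 6.0 = 22.9 kJ/mol.
OH at 180° (staggered): Ph–SH gauche, I–OH gauche; 4.0 + 2.5 = 6.5 kJ/mol.
OH at 240° (eclipsed): Ph–H eclipsed, H–SH eclipsed, I–OH eclipsed; 6.6 + 6.0 + 10.4 = 23.0 kJ/mol.
OH at 300° (staggered): Ph–OH gauche, I–OH gauche, I–SH gauche; 3.9 + 2.5 + 4.0 = 10.4 kJ/mol.
The maximum (27.1 kJ/mol) occurs with OH at 0°.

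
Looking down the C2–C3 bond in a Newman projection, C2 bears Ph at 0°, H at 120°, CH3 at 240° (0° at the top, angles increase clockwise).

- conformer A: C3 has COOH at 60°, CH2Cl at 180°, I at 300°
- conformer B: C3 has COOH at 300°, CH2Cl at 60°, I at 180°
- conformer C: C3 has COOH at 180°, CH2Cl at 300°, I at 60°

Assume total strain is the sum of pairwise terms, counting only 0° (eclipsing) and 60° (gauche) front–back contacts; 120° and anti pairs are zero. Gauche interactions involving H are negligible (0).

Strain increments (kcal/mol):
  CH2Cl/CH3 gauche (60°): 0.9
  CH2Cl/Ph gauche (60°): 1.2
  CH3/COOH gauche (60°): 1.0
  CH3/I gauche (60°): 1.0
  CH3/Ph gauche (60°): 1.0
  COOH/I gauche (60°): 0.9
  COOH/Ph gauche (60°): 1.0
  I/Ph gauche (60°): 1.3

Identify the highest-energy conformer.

C

A (staggered): Ph(0°)/COOH(60°) gauche 1.0; Ph(0°)/I(300°) gauche 1.3; CH3(240°)/CH2Cl(180°) gauche 0.9; CH3(240°)/I(300°) gauche 1.0 → 4.2 kcal/mol.
B (staggered): Ph(0°)/COOH(300°) gauche 1.0; Ph(0°)/CH2Cl(60°) gauche 1.2; CH3(240°)/COOH(300°) gauche 1.0; CH3(240°)/I(180°) gauche 1.0 → 4.2 kcal/mol.
C (staggered): Ph(0°)/CH2Cl(300°) gauche 1.2; Ph(0°)/I(60°) gauche 1.3; CH3(240°)/COOH(180°) gauche 1.0; CH3(240°)/CH2Cl(300°) gauche 0.9 → 4.4 kcal/mol.
C has the highest total (4.4 kcal/mol).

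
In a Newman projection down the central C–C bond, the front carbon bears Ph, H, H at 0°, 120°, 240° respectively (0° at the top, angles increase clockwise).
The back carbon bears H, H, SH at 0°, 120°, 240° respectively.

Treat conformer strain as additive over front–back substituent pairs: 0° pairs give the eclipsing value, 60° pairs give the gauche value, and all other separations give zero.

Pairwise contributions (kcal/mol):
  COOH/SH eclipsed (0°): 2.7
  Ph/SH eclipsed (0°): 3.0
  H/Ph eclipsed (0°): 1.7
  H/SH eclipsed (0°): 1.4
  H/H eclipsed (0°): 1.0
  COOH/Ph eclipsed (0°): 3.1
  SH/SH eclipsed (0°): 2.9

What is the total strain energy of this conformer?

4.1 kcal/mol

This conformer (eclipsed): Ph–H eclipsed, H–H eclipsed, H–SH eclipsed; 1.7 + 1.0 + 1.4 = 4.1 kcal/mol.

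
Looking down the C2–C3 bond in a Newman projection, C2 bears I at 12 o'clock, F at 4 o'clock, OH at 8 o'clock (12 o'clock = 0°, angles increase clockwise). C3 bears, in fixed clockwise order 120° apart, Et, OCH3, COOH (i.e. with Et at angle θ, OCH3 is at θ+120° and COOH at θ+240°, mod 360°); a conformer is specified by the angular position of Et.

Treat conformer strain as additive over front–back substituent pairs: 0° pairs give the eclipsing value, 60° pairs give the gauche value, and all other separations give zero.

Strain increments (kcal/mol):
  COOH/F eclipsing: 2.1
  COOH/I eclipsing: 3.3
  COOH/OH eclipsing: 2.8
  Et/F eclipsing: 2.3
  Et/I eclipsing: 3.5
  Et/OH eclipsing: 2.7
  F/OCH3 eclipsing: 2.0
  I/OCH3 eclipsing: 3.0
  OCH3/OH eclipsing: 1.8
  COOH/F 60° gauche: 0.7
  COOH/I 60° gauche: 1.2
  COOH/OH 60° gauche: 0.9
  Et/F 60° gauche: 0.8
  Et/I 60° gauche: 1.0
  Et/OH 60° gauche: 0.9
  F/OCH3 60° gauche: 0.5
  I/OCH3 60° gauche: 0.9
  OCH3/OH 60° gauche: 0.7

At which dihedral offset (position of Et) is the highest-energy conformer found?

0°

Et at 0° (eclipsed): I(0°)/Et(0°) eclipsed 3.5; F(120°)/OCH3(120°) eclipsed 2.0; OH(240°)/COOH(240°) eclipsed 2.8 → 8.3 kcal/mol.
Et at 60° (staggered): I(0°)/Et(60°) gauche 1.0; I(0°)/COOH(300°) gauche 1.2; F(120°)/Et(60°) gauche 0.8; F(120°)/OCH3(180°) gauche 0.5; OH(240°)/OCH3(180°) gauche 0.7; OH(240°)/COOH(300°) gauche 0.9 → 5.1 kcal/mol.
Et at 120° (eclipsed): I(0°)/COOH(0°) eclipsed 3.3; F(120°)/Et(120°) eclipsed 2.3; OH(240°)/OCH3(240°) eclipsed 1.8 → 7.4 kcal/mol.
Et at 180° (staggered): I(0°)/OCH3(300°) gauche 0.9; I(0°)/COOH(60°) gauche 1.2; F(120°)/Et(180°) gauche 0.8; F(120°)/COOH(60°) gauche 0.7; OH(240°)/Et(180°) gauche 0.9; OH(240°)/OCH3(300°) gauche 0.7 → 5.2 kcal/mol.
Et at 240° (eclipsed): I(0°)/OCH3(0°) eclipsed 3.0; F(120°)/COOH(120°) eclipsed 2.1; OH(240°)/Et(240°) eclipsed 2.7 → 7.8 kcal/mol.
Et at 300° (staggered): I(0°)/Et(300°) gauche 1.0; I(0°)/OCH3(60°) gauche 0.9; F(120°)/OCH3(60°) gauche 0.5; F(120°)/COOH(180°) gauche 0.7; OH(240°)/Et(300°) gauche 0.9; OH(240°)/COOH(180°) gauche 0.9 → 4.9 kcal/mol.
The maximum (8.3 kcal/mol) occurs with Et at 0°.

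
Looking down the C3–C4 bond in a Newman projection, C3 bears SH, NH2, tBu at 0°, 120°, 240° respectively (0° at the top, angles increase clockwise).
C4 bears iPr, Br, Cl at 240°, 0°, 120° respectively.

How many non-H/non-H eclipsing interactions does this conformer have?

Non-H eclipsing pairs: SH(0°)/Br(0°); NH2(120°)/Cl(120°); tBu(240°)/iPr(240°) — 3 interactions.

3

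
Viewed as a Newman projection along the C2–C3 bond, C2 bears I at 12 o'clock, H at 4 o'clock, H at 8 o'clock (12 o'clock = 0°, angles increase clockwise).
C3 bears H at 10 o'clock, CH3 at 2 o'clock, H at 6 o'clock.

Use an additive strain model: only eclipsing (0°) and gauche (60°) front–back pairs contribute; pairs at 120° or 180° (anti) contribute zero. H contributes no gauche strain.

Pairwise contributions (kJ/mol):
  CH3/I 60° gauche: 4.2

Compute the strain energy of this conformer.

This conformer is staggered. I at 0° is gauche with CH3 at 60° (4.2). Total 4.2 kJ/mol.

4.2 kJ/mol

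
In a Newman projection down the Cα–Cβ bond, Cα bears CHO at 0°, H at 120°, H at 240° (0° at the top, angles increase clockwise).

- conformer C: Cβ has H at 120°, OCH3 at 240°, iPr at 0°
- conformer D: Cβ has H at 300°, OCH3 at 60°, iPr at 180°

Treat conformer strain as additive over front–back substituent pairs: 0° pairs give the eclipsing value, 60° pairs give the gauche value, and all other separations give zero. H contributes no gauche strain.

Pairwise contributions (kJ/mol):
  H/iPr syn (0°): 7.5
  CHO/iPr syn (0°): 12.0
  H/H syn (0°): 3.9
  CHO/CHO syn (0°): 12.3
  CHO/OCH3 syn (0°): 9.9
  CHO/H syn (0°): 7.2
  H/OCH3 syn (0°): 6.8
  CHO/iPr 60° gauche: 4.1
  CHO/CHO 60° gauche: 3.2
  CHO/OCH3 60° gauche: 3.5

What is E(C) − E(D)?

C (eclipsed): CHO–iPr eclipsed, H–H eclipsed, H–OCH3 eclipsed; 12.0 + 3.9 + 6.8 = 22.7 kJ/mol.
D (staggered): CHO–OCH3 gauche; 3.5 = 3.5 kJ/mol.
E(C) − E(D) = 22.7 − 3.5 = +19.2 kJ/mol.

+19.2 kJ/mol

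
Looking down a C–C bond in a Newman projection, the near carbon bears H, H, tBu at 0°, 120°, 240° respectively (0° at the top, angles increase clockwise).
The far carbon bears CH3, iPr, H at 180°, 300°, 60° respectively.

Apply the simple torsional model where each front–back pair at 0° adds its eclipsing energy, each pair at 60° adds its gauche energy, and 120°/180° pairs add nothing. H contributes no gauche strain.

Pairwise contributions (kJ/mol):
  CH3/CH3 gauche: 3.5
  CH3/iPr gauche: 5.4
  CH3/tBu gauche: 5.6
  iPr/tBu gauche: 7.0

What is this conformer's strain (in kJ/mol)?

This conformer (staggered): tBu–CH3 gauche, tBu–iPr gauche; 5.6 + 7.0 = 12.6 kJ/mol.

12.6 kJ/mol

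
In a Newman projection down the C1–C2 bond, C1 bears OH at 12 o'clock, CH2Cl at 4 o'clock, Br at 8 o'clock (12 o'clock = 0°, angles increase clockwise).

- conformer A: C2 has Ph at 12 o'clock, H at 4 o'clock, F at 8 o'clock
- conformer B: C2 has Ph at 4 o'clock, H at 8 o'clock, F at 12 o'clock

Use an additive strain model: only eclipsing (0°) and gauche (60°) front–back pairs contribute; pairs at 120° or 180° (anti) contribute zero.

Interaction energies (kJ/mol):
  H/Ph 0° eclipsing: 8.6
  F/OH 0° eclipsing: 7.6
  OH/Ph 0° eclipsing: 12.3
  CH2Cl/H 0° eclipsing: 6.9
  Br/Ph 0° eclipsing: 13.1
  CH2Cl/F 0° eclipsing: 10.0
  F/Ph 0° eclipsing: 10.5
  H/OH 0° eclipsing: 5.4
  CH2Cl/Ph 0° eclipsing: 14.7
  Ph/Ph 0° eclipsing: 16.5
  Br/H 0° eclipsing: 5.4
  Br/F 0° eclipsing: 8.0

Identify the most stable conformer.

A (eclipsed): OH(0°)/Ph(0°) eclipsed 12.3; CH2Cl(120°)/H(120°) eclipsed 6.9; Br(240°)/F(240°) eclipsed 8.0 → 27.2 kJ/mol.
B (eclipsed): OH(0°)/F(0°) eclipsed 7.6; CH2Cl(120°)/Ph(120°) eclipsed 14.7; Br(240°)/H(240°) eclipsed 5.4 → 27.7 kJ/mol.
A has the lowest total (27.2 kJ/mol).

A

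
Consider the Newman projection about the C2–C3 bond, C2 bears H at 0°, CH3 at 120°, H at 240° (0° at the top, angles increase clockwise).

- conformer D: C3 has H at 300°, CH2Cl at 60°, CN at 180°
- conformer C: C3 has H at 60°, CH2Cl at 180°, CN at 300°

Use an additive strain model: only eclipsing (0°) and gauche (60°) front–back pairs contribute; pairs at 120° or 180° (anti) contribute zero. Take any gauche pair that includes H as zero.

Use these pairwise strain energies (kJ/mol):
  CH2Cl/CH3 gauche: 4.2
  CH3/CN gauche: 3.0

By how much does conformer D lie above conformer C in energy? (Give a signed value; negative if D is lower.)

+3.0 kJ/mol

D is staggered. CH3 at 120° is gauche with CH2Cl at 60° (4.2); CH3 at 120° is gauche with CN at 180° (3.0). Total 7.2 kJ/mol.
C is staggered. CH3 at 120° is gauche with CH2Cl at 180° (4.2). Total 4.2 kJ/mol.
E(D) − E(C) = 7.2 − 4.2 = +3.0 kJ/mol.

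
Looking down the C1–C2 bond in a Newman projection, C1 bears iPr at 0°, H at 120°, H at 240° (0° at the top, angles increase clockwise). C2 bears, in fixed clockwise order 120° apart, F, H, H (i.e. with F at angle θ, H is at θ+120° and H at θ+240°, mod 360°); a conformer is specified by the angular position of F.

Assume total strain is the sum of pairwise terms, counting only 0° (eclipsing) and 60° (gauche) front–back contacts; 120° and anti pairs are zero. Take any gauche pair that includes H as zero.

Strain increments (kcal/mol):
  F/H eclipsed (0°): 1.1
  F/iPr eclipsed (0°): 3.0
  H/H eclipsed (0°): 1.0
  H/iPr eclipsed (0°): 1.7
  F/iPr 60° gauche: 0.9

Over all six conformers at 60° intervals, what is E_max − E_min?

F at 0° is eclipsed. iPr at 0° is eclipsed with F at 0° (3.0); H at 120° is eclipsed with H at 120° (1.0); H at 240° is eclipsed with H at 240° (1.0). Total 5.0 kcal/mol.
F at 60° is staggered. iPr at 0° is gauche with F at 60° (0.9). Total 0.9 kcal/mol.
F at 120° is eclipsed. iPr at 0° is eclipsed with H at 0° (1.7); H at 120° is eclipsed with F at 120° (1.1); H at 240° is eclipsed with H at 240° (1.0). Total 3.8 kcal/mol.
F at 180° (staggered): no non-H gauche contacts → 0.0 kcal/mol.
F at 240° is eclipsed. iPr at 0° is eclipsed with H at 0° (1.7); H at 120° is eclipsed with H at 120° (1.0); H at 240° is eclipsed with F at 240° (1.1). Total 3.8 kcal/mol.
F at 300° is staggered. iPr at 0° is gauche with F at 300° (0.9). Total 0.9 kcal/mol.
Max at 0° (5.0 kcal/mol), min at 180° (0.0 kcal/mol); barrier = 5.0 kcal/mol.

5.0 kcal/mol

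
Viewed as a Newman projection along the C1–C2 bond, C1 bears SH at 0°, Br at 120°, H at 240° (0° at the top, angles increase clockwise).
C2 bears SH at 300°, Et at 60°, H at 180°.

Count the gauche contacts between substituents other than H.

Non-H gauche pairs: SH(0°)/SH(300°); SH(0°)/Et(60°); Br(120°)/Et(60°) — 3 interactions.

3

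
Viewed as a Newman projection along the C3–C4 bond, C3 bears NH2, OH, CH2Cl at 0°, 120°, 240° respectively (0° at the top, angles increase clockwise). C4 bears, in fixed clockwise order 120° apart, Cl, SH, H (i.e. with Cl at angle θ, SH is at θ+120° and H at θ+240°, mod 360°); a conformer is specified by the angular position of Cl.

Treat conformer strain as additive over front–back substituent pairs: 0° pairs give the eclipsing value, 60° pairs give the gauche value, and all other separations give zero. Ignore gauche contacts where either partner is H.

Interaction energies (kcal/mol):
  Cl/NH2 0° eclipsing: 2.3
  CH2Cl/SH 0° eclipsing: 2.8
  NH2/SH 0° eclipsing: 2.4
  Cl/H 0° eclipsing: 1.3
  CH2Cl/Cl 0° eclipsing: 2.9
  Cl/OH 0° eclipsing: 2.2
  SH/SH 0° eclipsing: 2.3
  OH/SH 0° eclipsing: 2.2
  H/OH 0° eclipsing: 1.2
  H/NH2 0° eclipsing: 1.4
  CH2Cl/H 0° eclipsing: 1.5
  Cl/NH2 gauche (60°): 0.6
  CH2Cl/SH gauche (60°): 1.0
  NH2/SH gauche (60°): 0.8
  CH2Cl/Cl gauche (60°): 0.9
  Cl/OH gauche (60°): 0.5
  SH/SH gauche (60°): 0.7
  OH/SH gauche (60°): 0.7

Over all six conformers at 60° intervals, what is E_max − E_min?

Cl at 0° (eclipsed): NH2(0°)/Cl(0°) eclipsed 2.3; OH(120°)/SH(120°) eclipsed 2.2; CH2Cl(240°)/H(240°) eclipsed 1.5 → 6.0 kcal/mol.
Cl at 60° (staggered): NH2(0°)/Cl(60°) gauche 0.6; OH(120°)/Cl(60°) gauche 0.5; OH(120°)/SH(180°) gauche 0.7; CH2Cl(240°)/SH(180°) gauche 1.0 → 2.8 kcal/mol.
Cl at 120° (eclipsed): NH2(0°)/H(0°) eclipsed 1.4; OH(120°)/Cl(120°) eclipsed 2.2; CH2Cl(240°)/SH(240°) eclipsed 2.8 → 6.4 kcal/mol.
Cl at 180° (staggered): NH2(0°)/SH(300°) gauche 0.8; OH(120°)/Cl(180°) gauche 0.5; CH2Cl(240°)/Cl(180°) gauche 0.9; CH2Cl(240°)/SH(300°) gauche 1.0 → 3.2 kcal/mol.
Cl at 240° (eclipsed): NH2(0°)/SH(0°) eclipsed 2.4; OH(120°)/H(120°) eclipsed 1.2; CH2Cl(240°)/Cl(240°) eclipsed 2.9 → 6.5 kcal/mol.
Cl at 300° (staggered): NH2(0°)/Cl(300°) gauche 0.6; NH2(0°)/SH(60°) gauche 0.8; OH(120°)/SH(60°) gauche 0.7; CH2Cl(240°)/Cl(300°) gauche 0.9 → 3.0 kcal/mol.
Max at 240° (6.5 kcal/mol), min at 60° (2.8 kcal/mol); barrier = 3.7 kcal/mol.

3.7 kcal/mol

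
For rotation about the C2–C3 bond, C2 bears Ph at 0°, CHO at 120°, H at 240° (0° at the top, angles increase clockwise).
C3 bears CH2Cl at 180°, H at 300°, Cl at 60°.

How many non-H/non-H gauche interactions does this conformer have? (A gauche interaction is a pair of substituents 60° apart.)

Non-H gauche pairs: Ph(0°)/Cl(60°); CHO(120°)/CH2Cl(180°); CHO(120°)/Cl(60°) — 3 interactions.

3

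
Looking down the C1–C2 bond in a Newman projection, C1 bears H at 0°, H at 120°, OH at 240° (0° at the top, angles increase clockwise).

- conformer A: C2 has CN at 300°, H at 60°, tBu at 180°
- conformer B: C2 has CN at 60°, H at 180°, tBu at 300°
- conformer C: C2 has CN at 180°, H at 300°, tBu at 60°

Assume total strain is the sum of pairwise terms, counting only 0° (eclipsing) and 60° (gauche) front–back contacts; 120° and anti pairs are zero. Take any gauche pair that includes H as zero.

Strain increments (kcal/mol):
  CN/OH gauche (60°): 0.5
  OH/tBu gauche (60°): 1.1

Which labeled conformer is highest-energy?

A (staggered): OH(240°)/CN(300°) gauche 0.5; OH(240°)/tBu(180°) gauche 1.1 → 1.6 kcal/mol.
B (staggered): OH(240°)/tBu(300°) gauche 1.1 → 1.1 kcal/mol.
C (staggered): OH(240°)/CN(180°) gauche 0.5 → 0.5 kcal/mol.
A has the highest total (1.6 kcal/mol).

A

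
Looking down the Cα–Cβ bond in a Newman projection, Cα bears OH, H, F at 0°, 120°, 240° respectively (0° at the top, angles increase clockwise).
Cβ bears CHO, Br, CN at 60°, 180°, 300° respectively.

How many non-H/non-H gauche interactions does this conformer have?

4

Non-H gauche pairs: OH(0°)/CHO(60°); OH(0°)/CN(300°); F(240°)/Br(180°); F(240°)/CN(300°) — 4 interactions.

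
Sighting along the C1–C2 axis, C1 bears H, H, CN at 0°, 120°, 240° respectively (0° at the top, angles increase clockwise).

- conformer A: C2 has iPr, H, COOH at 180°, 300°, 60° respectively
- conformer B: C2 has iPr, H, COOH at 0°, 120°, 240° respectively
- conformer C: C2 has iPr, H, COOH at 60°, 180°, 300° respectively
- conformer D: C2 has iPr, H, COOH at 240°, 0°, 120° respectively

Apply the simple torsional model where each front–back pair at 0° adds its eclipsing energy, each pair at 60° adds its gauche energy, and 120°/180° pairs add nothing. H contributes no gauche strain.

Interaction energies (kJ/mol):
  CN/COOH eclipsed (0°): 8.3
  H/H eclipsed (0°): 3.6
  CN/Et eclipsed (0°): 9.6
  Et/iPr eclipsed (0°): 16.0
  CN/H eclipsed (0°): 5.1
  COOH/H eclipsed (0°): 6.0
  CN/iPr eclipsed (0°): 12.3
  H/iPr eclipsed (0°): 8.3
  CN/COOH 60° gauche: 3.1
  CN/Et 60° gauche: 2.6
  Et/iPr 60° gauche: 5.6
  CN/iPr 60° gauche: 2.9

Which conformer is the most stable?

A (staggered): CN–iPr gauche; 2.9 = 2.9 kJ/mol.
B (eclipsed): H–iPr eclipsed, H–H eclipsed, CN–COOH eclipsed; 8.3 + 3.6 + 8.3 = 20.2 kJ/mol.
C (staggered): CN–COOH gauche; 3.1 = 3.1 kJ/mol.
D (eclipsed): H–H eclipsed, H–COOH eclipsed, CN–iPr eclipsed; 3.6 + 6.0 + 12.3 = 21.9 kJ/mol.
A has the lowest total (2.9 kJ/mol).

A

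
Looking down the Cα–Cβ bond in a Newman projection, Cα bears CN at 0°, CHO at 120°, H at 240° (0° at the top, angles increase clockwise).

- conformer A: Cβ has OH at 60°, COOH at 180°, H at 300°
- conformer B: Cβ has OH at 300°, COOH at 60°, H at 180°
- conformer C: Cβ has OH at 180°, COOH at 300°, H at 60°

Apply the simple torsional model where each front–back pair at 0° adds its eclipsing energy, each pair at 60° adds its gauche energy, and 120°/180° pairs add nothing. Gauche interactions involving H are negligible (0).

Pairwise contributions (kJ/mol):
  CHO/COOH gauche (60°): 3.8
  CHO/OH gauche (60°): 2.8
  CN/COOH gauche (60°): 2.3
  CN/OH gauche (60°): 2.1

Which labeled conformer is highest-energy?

A is staggered. CN at 0° is gauche with OH at 60° (2.1); CHO at 120° is gauche with OH at 60° (2.8); CHO at 120° is gauche with COOH at 180° (3.8). Total 8.7 kJ/mol.
B is staggered. CN at 0° is gauche with OH at 300° (2.1); CN at 0° is gauche with COOH at 60° (2.3); CHO at 120° is gauche with COOH at 60° (3.8). Total 8.2 kJ/mol.
C is staggered. CN at 0° is gauche with COOH at 300° (2.3); CHO at 120° is gauche with OH at 180° (2.8). Total 5.1 kJ/mol.
A has the highest total (8.7 kJ/mol).

A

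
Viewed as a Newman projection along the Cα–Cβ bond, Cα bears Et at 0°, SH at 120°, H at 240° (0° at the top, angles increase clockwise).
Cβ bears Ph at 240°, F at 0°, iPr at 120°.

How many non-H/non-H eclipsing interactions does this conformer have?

Non-H eclipsing pairs: Et(0°)/F(0°); SH(120°)/iPr(120°) — 2 interactions.

2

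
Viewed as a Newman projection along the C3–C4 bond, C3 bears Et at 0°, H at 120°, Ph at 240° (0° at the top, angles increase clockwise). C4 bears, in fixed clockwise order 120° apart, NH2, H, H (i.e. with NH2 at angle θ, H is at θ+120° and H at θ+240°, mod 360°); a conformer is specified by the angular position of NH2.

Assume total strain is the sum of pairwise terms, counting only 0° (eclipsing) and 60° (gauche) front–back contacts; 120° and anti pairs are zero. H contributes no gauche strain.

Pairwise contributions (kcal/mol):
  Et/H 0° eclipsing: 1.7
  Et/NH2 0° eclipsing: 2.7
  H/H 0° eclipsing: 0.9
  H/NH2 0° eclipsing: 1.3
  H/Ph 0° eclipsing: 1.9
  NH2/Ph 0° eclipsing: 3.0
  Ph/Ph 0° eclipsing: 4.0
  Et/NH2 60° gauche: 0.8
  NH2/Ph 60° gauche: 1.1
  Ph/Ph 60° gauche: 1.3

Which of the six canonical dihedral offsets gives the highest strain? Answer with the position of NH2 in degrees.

240°

NH2 at 0° (eclipsed): Et–NH2 eclipsed, H–H eclipsed, Ph–H eclipsed; 2.7 + 0.9 + 1.9 = 5.5 kcal/mol.
NH2 at 60° (staggered): Et–NH2 gauche; 0.8 = 0.8 kcal/mol.
NH2 at 120° (eclipsed): Et–H eclipsed, H–NH2 eclipsed, Ph–H eclipsed; 1.7 + 1.3 + 1.9 = 4.9 kcal/mol.
NH2 at 180° (staggered): Ph–NH2 gauche; 1.1 = 1.1 kcal/mol.
NH2 at 240° (eclipsed): Et–H eclipsed, H–H eclipsed, Ph–NH2 eclipsed; 1.7 + 0.9 + 3.0 = 5.6 kcal/mol.
NH2 at 300° (staggered): Et–NH2 gauche, Ph–NH2 gauche; 0.8 + 1.1 = 1.9 kcal/mol.
The maximum (5.6 kcal/mol) occurs with NH2 at 240°.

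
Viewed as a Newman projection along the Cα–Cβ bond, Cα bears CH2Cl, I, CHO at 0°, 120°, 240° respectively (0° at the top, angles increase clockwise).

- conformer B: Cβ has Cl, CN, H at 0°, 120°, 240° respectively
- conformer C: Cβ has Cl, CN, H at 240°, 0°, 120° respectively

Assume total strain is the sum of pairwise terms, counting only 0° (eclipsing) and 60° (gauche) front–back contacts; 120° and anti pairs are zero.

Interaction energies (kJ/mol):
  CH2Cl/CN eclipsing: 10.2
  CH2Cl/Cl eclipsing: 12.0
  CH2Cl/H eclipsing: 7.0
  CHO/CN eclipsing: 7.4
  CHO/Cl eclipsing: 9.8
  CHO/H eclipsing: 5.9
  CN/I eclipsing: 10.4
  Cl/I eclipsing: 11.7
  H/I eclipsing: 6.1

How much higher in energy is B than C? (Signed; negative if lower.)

B (eclipsed): CH2Cl–Cl eclipsed, I–CN eclipsed, CHO–H eclipsed; 12.0 + 10.4 + 5.9 = 28.3 kJ/mol.
C (eclipsed): CH2Cl–CN eclipsed, I–H eclipsed, CHO–Cl eclipsed; 10.2 + 6.1 + 9.8 = 26.1 kJ/mol.
E(B) − E(C) = 28.3 − 26.1 = +2.2 kJ/mol.

+2.2 kJ/mol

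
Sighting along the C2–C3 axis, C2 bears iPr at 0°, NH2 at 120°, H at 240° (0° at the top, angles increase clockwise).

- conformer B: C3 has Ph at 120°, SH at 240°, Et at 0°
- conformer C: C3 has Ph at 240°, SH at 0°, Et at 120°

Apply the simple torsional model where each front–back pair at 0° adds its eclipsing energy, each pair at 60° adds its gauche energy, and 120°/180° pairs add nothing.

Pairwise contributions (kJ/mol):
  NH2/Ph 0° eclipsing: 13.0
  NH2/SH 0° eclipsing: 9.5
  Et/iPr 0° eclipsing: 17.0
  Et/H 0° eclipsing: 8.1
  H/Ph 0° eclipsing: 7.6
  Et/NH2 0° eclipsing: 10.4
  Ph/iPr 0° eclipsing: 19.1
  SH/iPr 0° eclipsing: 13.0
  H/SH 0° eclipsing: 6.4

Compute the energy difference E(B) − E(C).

+5.4 kJ/mol

B (eclipsed): iPr(0°)/Et(0°) eclipsed 17.0; NH2(120°)/Ph(120°) eclipsed 13.0; H(240°)/SH(240°) eclipsed 6.4 → 36.4 kJ/mol.
C (eclipsed): iPr(0°)/SH(0°) eclipsed 13.0; NH2(120°)/Et(120°) eclipsed 10.4; H(240°)/Ph(240°) eclipsed 7.6 → 31.0 kJ/mol.
E(B) − E(C) = 36.4 − 31.0 = +5.4 kJ/mol.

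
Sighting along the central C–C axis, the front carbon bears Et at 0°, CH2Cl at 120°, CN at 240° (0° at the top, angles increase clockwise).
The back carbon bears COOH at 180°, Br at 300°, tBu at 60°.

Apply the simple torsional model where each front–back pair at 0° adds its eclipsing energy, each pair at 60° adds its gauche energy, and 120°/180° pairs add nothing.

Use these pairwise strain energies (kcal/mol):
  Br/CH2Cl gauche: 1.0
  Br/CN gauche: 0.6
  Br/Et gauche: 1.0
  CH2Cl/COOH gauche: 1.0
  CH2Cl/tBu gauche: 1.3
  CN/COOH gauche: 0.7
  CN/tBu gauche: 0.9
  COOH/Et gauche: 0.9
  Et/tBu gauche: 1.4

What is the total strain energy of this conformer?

This conformer (staggered): Et(0°)/Br(300°) gauche 1.0; Et(0°)/tBu(60°) gauche 1.4; CH2Cl(120°)/COOH(180°) gauche 1.0; CH2Cl(120°)/tBu(60°) gauche 1.3; CN(240°)/COOH(180°) gauche 0.7; CN(240°)/Br(300°) gauche 0.6 → 6.0 kcal/mol.

6.0 kcal/mol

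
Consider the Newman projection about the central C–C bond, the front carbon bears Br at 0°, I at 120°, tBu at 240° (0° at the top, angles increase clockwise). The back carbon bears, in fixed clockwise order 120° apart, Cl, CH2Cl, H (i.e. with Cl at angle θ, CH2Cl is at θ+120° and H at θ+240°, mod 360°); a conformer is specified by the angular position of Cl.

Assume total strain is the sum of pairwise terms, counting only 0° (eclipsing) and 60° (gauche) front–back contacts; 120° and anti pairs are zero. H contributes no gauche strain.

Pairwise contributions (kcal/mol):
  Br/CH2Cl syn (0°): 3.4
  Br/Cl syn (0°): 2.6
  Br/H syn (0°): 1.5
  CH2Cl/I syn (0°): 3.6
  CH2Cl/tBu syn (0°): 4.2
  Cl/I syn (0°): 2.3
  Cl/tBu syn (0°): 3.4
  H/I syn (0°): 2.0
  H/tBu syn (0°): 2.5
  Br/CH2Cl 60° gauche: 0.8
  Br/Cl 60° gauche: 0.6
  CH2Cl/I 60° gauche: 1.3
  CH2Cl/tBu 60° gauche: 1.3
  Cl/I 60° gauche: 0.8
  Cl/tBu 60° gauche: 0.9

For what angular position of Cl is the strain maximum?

Cl at 0° (eclipsed): Br–Cl eclipsed, I–CH2Cl eclipsed, tBu–H eclipsed; 2.6 + 3.6 + 2.5 = 8.7 kcal/mol.
Cl at 60° (staggered): Br–Cl gauche, I–Cl gauche, I–CH2Cl gauche, tBu–CH2Cl gauche; 0.6 + 0.8 + 1.3 + 1.3 = 4.0 kcal/mol.
Cl at 120° (eclipsed): Br–H eclipsed, I–Cl eclipsed, tBu–CH2Cl eclipsed; 1.5 + 2.3 + 4.2 = 8.0 kcal/mol.
Cl at 180° (staggered): Br–CH2Cl gauche, I–Cl gauche, tBu–Cl gauche, tBu–CH2Cl gauche; 0.8 + 0.8 + 0.9 + 1.3 = 3.8 kcal/mol.
Cl at 240° (eclipsed): Br–CH2Cl eclipsed, I–H eclipsed, tBu–Cl eclipsed; 3.4 + 2.0 + 3.4 = 8.8 kcal/mol.
Cl at 300° (staggered): Br–Cl gauche, Br–CH2Cl gauche, I–CH2Cl gauche, tBu–Cl gauche; 0.6 + 0.8 + 1.3 + 0.9 = 3.6 kcal/mol.
The maximum (8.8 kcal/mol) occurs with Cl at 240°.

240°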